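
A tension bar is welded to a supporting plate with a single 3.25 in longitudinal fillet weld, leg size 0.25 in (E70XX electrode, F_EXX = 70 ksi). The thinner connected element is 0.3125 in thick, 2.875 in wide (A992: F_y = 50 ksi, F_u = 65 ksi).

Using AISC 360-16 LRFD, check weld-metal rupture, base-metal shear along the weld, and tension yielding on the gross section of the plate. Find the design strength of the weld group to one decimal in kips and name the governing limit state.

Weld metal: throat = 0.707×0.25 = 0.17675 in, L = 3.25 in. φR_n = 0.75 × 0.6 × 70 × 0.17675 × 3.25 = 18.1 kips.
Base metal shear (0.3125 in plate): yield φR_n = 1.0×0.6×50×0.3125×3.25 = 30.5 kips; rupture φR_n = 0.75×0.6×65×0.3125×3.25 = 29.7 kips; take 29.7 kips (rupture).
Tension yield (gross): A_g = 2.875×0.3125 = 0.89844 in². φR_n = 0.90 × 50 × 0.89844 = 40.4 kips.
Governing: min(18.1, 29.7, 40.4) = 18.1 kips → weld metal.

18.1 kips (weld metal governs)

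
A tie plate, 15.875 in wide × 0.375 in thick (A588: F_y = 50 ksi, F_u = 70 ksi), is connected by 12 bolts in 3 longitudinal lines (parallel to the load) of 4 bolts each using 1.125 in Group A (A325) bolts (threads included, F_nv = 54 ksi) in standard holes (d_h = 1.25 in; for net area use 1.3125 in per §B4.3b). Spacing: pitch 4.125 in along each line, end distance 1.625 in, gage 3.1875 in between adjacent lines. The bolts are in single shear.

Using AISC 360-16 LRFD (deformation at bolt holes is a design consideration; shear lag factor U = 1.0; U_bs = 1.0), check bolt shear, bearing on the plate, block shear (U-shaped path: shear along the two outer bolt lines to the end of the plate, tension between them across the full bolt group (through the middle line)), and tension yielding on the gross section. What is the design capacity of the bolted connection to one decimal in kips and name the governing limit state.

Bolt shear: A_b = π(1.125)²/4 = 0.99402 in². φR_n = 0.75 × 54 × 0.99402 × 12 × 1 = 483.1 kips.
Bearing (0.375 in plate, F_u = 70 ksi): end bolts L_c = 1.625 − 1.25/2 = 1, R_n = min(1.2×1×0.375×70, 2.4×1.125×0.375×70) = 31.5 kips/bolt; interior L_c = 4.125 − 1.25 = 2.875, R_n = 70.875 kips/bolt. φR_n = 0.75 × (3×31.5 + 9×70.875) = 549.3 kips.
Block shear: shear path 2×[1.625+3×4.125] = 2×14 in, A_gv = 10.5, A_nv = 2×(14 − 3.5×1.3125)×0.375 = 7.0547 in²; tension across gage: (6.375 − 2×1.3125)×0.375 = 1.4063 in². R_n = min(0.6×70×7.0547, 0.6×50×10.5) + 1.0×70×1.4063 = min(296.3, 315) + 98.441 = 394.74 kips. φR_n = 0.75 × 394.74 = 296.1 kips.
Tension yield (gross): A_g = 15.875×0.375 = 5.9531 in². φR_n = 0.90 × 50 × 5.9531 = 267.9 kips.
Governing: min(483.1, 549.3, 296.1, 267.9) = 267.9 kips → gross-section yield.

267.9 kips (gross-section yield governs)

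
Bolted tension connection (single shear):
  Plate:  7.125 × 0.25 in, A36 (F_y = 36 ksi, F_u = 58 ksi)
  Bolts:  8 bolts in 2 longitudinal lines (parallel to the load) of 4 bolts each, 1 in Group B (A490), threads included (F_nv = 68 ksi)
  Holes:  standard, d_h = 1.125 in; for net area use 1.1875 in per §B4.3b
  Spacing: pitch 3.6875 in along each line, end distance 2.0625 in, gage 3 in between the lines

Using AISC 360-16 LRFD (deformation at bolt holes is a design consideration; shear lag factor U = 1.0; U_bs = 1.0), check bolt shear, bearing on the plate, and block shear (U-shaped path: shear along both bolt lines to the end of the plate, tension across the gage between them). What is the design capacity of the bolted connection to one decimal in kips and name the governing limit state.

Bolt shear: A_b = π(1)²/4 = 0.7854 in². φR_n = 0.75 × 68 × 0.7854 × 8 × 1 = 320.4 kips.
Bearing (0.25 in plate, F_u = 58 ksi): end bolts L_c = 2.0625 − 1.125/2 = 1.5, R_n = min(1.2×1.5×0.25×58, 2.4×1×0.25×58) = 26.1 kips/bolt; interior L_c = 3.6875 − 1.125 = 2.5625, R_n = 34.8 kips/bolt. φR_n = 0.75 × (2×26.1 + 6×34.8) = 195.8 kips.
Block shear: shear path 2×[2.0625+3×3.6875] = 2×13.125 in, A_gv = 6.5625, A_nv = 2×(13.125 − 3.5×1.1875)×0.25 = 4.4844 in²; tension across gage: (3 − 1×1.1875)×0.25 = 0.45313 in². R_n = min(0.6×58×4.4844, 0.6×36×6.5625) + 1.0×58×0.45313 = min(156.06, 141.75) + 26.282 = 168.03 kips. φR_n = 0.75 × 168.03 = 126.0 kips.
Governing: min(320.4, 195.8, 126.0) = 126.0 kips → block shear.

126.0 kips (block shear governs)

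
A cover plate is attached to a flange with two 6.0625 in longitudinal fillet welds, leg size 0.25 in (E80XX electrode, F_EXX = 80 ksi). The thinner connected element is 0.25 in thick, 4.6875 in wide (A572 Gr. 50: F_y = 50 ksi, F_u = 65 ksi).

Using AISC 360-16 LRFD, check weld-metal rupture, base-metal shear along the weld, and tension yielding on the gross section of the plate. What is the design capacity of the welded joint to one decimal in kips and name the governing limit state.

52.7 kips (gross-section yield governs)

Weld metal: throat = 0.707×0.25 = 0.17675 in, L = 2×6.0625 = 12.125 in. φR_n = 0.75 × 0.6 × 80 × 0.17675 × 12.125 = 77.2 kips.
Base metal shear (0.25 in plate): yield φR_n = 1.0×0.6×50×0.25×12.125 = 90.9 kips; rupture φR_n = 0.75×0.6×65×0.25×12.125 = 88.7 kips; take 88.7 kips (rupture).
Tension yield (gross): A_g = 4.6875×0.25 = 1.1719 in². φR_n = 0.90 × 50 × 1.1719 = 52.7 kips.
Governing: min(77.2, 88.7, 52.7) = 52.7 kips → gross-section yield.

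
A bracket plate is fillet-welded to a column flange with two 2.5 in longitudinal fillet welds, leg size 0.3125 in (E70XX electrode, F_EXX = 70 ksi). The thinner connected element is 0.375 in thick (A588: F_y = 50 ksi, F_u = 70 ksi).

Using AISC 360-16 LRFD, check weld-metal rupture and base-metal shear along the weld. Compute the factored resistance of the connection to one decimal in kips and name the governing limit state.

Weld metal: throat = 0.707×0.3125 = 0.22094 in, L = 2×2.5 = 5 in. φR_n = 0.75 × 0.6 × 70 × 0.22094 × 5 = 34.8 kips.
Base metal shear (0.375 in plate): yield φR_n = 1.0×0.6×50×0.375×5 = 56.3 kips; rupture φR_n = 0.75×0.6×70×0.375×5 = 59.1 kips; take 56.3 kips (yield).
Governing: min(34.8, 56.3) = 34.8 kips → weld metal.

34.8 kips (weld metal governs)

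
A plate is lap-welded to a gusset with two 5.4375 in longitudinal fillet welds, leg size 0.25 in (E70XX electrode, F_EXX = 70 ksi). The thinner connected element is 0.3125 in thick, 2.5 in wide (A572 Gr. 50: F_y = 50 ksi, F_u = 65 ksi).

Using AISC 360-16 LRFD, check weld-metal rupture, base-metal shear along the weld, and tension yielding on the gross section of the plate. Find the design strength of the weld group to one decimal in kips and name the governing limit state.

Weld metal: throat = 0.707×0.25 = 0.17675 in, L = 2×5.4375 = 10.875 in. φR_n = 0.75 × 0.6 × 70 × 0.17675 × 10.875 = 60.5 kips.
Base metal shear (0.3125 in plate): yield φR_n = 1.0×0.6×50×0.3125×10.875 = 102.0 kips; rupture φR_n = 0.75×0.6×65×0.3125×10.875 = 99.4 kips; take 99.4 kips (rupture).
Tension yield (gross): A_g = 2.5×0.3125 = 0.78125 in². φR_n = 0.90 × 50 × 0.78125 = 35.2 kips.
Governing: min(60.5, 99.4, 35.2) = 35.2 kips → gross-section yield.

35.2 kips (gross-section yield governs)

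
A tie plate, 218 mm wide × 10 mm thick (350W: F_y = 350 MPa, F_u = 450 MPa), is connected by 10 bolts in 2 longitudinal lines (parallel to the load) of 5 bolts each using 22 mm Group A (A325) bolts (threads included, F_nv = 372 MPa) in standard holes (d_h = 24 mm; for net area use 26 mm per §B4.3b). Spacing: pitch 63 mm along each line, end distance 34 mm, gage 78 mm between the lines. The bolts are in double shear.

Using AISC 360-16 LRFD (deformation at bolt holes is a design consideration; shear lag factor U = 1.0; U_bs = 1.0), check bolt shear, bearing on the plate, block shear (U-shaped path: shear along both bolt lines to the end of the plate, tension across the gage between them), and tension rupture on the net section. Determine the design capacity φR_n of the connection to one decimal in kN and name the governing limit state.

560.3 kN (net-section rupture governs)

Bolt shear: A_b = π(22)²/4 = 380.13 mm². φR_n = 0.75 × 372 × 380.13 × 10 × 2 = 2121.1 kN.
Bearing (10 mm plate, F_u = 450 MPa): end bolts L_c = 34 − 24/2 = 22, R_n = min(1.2×22×10×450, 2.4×22×10×450) = 118.8 kN/bolt; interior L_c = 63 − 24 = 39, R_n = 210.6 kN/bolt. φR_n = 0.75 × (2×118.8 + 8×210.6) = 1441.8 kN.
Block shear: shear path 2×[34+4×63] = 2×286 mm, A_gv = 5720, A_nv = 2×(286 − 4.5×26)×10 = 3380 mm²; tension across gage: (78 − 1×26)×10 = 520 mm². R_n = min(0.6×450×3380, 0.6×350×5720) + 1.0×450×520 = min(912.6, 1201.2) + 234 = 1146.6 kN. φR_n = 0.75 × 1146.6 = 860.0 kN.
Tension rupture (net): A_n = (218 − 2×26)×10 = 1660 mm² (U = 1.0, A_e = A_n). φR_n = 0.75 × 450 × 1660 = 560.3 kN.
Governing: min(2121.1, 1441.8, 860.0, 560.3) = 560.3 kN → net-section rupture.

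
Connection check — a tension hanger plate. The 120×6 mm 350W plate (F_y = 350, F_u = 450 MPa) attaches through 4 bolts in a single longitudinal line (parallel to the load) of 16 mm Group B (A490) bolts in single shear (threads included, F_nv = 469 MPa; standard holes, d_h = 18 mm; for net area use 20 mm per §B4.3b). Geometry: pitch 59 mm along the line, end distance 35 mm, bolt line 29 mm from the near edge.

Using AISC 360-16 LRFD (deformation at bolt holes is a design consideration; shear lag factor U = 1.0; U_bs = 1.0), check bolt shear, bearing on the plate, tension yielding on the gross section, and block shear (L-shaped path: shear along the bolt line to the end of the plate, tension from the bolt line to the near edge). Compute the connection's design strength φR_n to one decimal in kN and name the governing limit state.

Bolt shear: A_b = π(16)²/4 = 201.06 mm². φR_n = 0.75 × 469 × 201.06 × 4 × 1 = 282.9 kN.
Bearing (6 mm plate, F_u = 450 MPa): end bolts L_c = 35 − 18/2 = 26, R_n = min(1.2×26×6×450, 2.4×16×6×450) = 84.24 kN/bolt; interior L_c = 59 − 18 = 41, R_n = 103.68 kN/bolt. φR_n = 0.75 × (1×84.24 + 3×103.68) = 296.5 kN.
Tension yield (gross): A_g = 120×6 = 720 mm². φR_n = 0.90 × 350 × 720 = 226.8 kN.
Block shear: shear path 1×[35+3×59] = 1×212 mm, A_gv = 1272, A_nv = 1×(212 − 3.5×20)×6 = 852 mm²; tension to near edge: (29 − 0.5×20)×6 = 114 mm². R_n = min(0.6×450×852, 0.6×350×1272) + 1.0×450×114 = min(230.04, 267.12) + 51.3 = 281.34 kN. φR_n = 0.75 × 281.34 = 211.0 kN.
Governing: min(282.9, 296.5, 226.8, 211.0) = 211.0 kN → block shear.

211.0 kN (block shear governs)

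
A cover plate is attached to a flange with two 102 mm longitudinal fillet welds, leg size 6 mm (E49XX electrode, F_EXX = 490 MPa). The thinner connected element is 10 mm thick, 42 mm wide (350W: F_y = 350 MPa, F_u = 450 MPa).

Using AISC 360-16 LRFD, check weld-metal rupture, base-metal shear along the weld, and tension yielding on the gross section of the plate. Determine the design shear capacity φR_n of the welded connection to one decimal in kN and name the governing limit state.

Weld metal: throat = 0.707×6 = 4.242 mm, L = 2×102 = 204 mm. φR_n = 0.75 × 0.6 × 490 × 4.242 × 204 = 190.8 kN.
Base metal shear (10 mm plate): yield φR_n = 1.0×0.6×350×10×204 = 428.4 kN; rupture φR_n = 0.75×0.6×450×10×204 = 413.1 kN; take 413.1 kN (rupture).
Tension yield (gross): A_g = 42×10 = 420 mm². φR_n = 0.90 × 350 × 420 = 132.3 kN.
Governing: min(190.8, 413.1, 132.3) = 132.3 kN → gross-section yield.

132.3 kN (gross-section yield governs)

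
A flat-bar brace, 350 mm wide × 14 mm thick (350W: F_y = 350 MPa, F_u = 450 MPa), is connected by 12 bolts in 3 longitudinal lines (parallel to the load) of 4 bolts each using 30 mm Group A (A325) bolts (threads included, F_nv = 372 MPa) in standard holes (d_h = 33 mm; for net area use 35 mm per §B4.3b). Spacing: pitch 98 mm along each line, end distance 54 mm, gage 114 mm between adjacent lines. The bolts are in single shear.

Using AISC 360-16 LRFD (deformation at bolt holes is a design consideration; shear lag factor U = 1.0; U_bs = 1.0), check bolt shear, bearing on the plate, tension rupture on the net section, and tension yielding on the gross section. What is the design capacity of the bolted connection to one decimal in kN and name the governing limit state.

1157.6 kN (net-section rupture governs)

Bolt shear: A_b = π(30)²/4 = 706.86 mm². φR_n = 0.75 × 372 × 706.86 × 12 × 1 = 2366.6 kN.
Bearing (14 mm plate, F_u = 450 MPa): end bolts L_c = 54 − 33/2 = 37.5, R_n = min(1.2×37.5×14×450, 2.4×30×14×450) = 283.5 kN/bolt; interior L_c = 98 − 33 = 65, R_n = 453.6 kN/bolt. φR_n = 0.75 × (3×283.5 + 9×453.6) = 3699.7 kN.
Tension rupture (net): A_n = (350 − 3×35)×14 = 3430 mm² (U = 1.0, A_e = A_n). φR_n = 0.75 × 450 × 3430 = 1157.6 kN.
Tension yield (gross): A_g = 350×14 = 4900 mm². φR_n = 0.90 × 350 × 4900 = 1543.5 kN.
Governing: min(2366.6, 3699.7, 1157.6, 1543.5) = 1157.6 kN → net-section rupture.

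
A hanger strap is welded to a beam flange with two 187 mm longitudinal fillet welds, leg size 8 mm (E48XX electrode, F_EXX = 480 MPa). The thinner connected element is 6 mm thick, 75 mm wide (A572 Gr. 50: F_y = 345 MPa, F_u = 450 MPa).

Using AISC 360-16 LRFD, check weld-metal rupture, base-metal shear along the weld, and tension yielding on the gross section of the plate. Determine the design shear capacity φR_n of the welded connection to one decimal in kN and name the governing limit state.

139.7 kN (gross-section yield governs)

Weld metal: throat = 0.707×8 = 5.656 mm, L = 2×187 = 374 mm. φR_n = 0.75 × 0.6 × 480 × 5.656 × 374 = 456.9 kN.
Base metal shear (6 mm plate): yield φR_n = 1.0×0.6×345×6×374 = 464.5 kN; rupture φR_n = 0.75×0.6×450×6×374 = 454.4 kN; take 454.4 kN (rupture).
Tension yield (gross): A_g = 75×6 = 450 mm². φR_n = 0.90 × 345 × 450 = 139.7 kN.
Governing: min(456.9, 454.4, 139.7) = 139.7 kN → gross-section yield.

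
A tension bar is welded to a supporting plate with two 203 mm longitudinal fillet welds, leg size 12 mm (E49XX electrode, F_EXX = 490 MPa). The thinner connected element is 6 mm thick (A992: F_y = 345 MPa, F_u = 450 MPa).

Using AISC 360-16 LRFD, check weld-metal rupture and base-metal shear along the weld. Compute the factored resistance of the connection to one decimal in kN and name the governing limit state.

Weld metal: throat = 0.707×12 = 8.484 mm, L = 2×203 = 406 mm. φR_n = 0.75 × 0.6 × 490 × 8.484 × 406 = 759.5 kN.
Base metal shear (6 mm plate): yield φR_n = 1.0×0.6×345×6×406 = 504.3 kN; rupture φR_n = 0.75×0.6×450×6×406 = 493.3 kN; take 493.3 kN (rupture).
Governing: min(759.5, 493.3) = 493.3 kN → base-metal shear.

493.3 kN (base-metal shear governs)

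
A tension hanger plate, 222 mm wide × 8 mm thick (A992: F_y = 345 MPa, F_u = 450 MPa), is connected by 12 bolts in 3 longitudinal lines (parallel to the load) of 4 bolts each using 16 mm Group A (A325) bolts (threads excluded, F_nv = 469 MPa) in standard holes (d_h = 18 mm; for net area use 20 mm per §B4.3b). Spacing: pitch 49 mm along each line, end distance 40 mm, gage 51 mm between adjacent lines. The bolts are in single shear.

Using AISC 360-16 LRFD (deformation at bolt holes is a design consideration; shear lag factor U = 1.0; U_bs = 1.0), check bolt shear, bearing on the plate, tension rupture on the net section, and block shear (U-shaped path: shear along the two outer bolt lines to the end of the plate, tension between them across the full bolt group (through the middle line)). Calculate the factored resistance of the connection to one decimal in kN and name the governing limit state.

437.4 kN (net-section rupture governs)

Bolt shear: A_b = π(16)²/4 = 201.06 mm². φR_n = 0.75 × 469 × 201.06 × 12 × 1 = 848.7 kN.
Bearing (8 mm plate, F_u = 450 MPa): end bolts L_c = 40 − 18/2 = 31, R_n = min(1.2×31×8×450, 2.4×16×8×450) = 133.92 kN/bolt; interior L_c = 49 − 18 = 31, R_n = 133.92 kN/bolt. φR_n = 0.75 × (3×133.92 + 9×133.92) = 1205.3 kN.
Tension rupture (net): A_n = (222 − 3×20)×8 = 1296 mm² (U = 1.0, A_e = A_n). φR_n = 0.75 × 450 × 1296 = 437.4 kN.
Block shear: shear path 2×[40+3×49] = 2×187 mm, A_gv = 2992, A_nv = 2×(187 − 3.5×20)×8 = 1872 mm²; tension across gage: (102 − 2×20)×8 = 496 mm². R_n = min(0.6×450×1872, 0.6×345×2992) + 1.0×450×496 = min(505.44, 619.34) + 223.2 = 728.64 kN. φR_n = 0.75 × 728.64 = 546.5 kN.
Governing: min(848.7, 1205.3, 437.4, 546.5) = 437.4 kN → net-section rupture.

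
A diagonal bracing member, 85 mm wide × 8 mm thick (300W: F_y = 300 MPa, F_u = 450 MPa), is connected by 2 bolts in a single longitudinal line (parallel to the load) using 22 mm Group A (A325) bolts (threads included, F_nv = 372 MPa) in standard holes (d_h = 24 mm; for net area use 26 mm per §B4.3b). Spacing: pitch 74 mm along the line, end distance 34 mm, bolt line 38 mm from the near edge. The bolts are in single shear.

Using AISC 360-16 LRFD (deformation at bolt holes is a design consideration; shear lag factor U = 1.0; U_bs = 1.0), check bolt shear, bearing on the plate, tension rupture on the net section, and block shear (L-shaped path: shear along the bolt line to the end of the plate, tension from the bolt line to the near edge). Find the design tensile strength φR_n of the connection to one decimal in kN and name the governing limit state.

Bolt shear: A_b = π(22)²/4 = 380.13 mm². φR_n = 0.75 × 372 × 380.13 × 2 × 1 = 212.1 kN.
Bearing (8 mm plate, F_u = 450 MPa): end bolts L_c = 34 − 24/2 = 22, R_n = min(1.2×22×8×450, 2.4×22×8×450) = 95.04 kN/bolt; interior L_c = 74 − 24 = 50, R_n = 190.08 kN/bolt. φR_n = 0.75 × (1×95.04 + 1×190.08) = 213.8 kN.
Tension rupture (net): A_n = (85 − 1×26)×8 = 472 mm² (U = 1.0, A_e = A_n). φR_n = 0.75 × 450 × 472 = 159.3 kN.
Block shear: shear path 1×[34+1×74] = 1×108 mm, A_gv = 864, A_nv = 1×(108 − 1.5×26)×8 = 552 mm²; tension to near edge: (38 − 0.5×26)×8 = 200 mm². R_n = min(0.6×450×552, 0.6×300×864) + 1.0×450×200 = min(149.04, 155.52) + 90 = 239.04 kN. φR_n = 0.75 × 239.04 = 179.3 kN.
Governing: min(212.1, 213.8, 159.3, 179.3) = 159.3 kN → net-section rupture.

159.3 kN (net-section rupture governs)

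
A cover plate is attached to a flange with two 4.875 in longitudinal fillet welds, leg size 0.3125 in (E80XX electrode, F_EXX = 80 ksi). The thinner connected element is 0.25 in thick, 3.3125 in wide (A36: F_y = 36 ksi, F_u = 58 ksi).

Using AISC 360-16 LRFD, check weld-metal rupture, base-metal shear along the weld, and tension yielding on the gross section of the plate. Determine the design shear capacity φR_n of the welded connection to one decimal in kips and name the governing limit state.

26.8 kips (gross-section yield governs)

Weld metal: throat = 0.707×0.3125 = 0.22094 in, L = 2×4.875 = 9.75 in. φR_n = 0.75 × 0.6 × 80 × 0.22094 × 9.75 = 77.5 kips.
Base metal shear (0.25 in plate): yield φR_n = 1.0×0.6×36×0.25×9.75 = 52.7 kips; rupture φR_n = 0.75×0.6×58×0.25×9.75 = 63.6 kips; take 52.7 kips (yield).
Tension yield (gross): A_g = 3.3125×0.25 = 0.82813 in². φR_n = 0.90 × 36 × 0.82813 = 26.8 kips.
Governing: min(77.5, 52.7, 26.8) = 26.8 kips → gross-section yield.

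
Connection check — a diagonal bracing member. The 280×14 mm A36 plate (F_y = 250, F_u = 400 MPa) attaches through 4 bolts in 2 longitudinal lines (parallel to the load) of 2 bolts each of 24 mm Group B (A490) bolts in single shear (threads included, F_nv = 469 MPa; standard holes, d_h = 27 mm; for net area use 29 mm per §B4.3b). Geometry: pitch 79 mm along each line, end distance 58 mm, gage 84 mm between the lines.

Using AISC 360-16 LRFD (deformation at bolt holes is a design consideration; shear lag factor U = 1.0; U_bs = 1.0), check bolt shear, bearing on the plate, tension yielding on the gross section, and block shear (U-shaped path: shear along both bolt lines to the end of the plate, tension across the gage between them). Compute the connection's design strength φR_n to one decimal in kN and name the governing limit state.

636.5 kN (bolt shear governs)

Bolt shear: A_b = π(24)²/4 = 452.39 mm². φR_n = 0.75 × 469 × 452.39 × 4 × 1 = 636.5 kN.
Bearing (14 mm plate, F_u = 400 MPa): end bolts L_c = 58 − 27/2 = 44.5, R_n = min(1.2×44.5×14×400, 2.4×24×14×400) = 299.04 kN/bolt; interior L_c = 79 − 27 = 52, R_n = 322.56 kN/bolt. φR_n = 0.75 × (2×299.04 + 2×322.56) = 932.4 kN.
Tension yield (gross): A_g = 280×14 = 3920 mm². φR_n = 0.90 × 250 × 3920 = 882.0 kN.
Block shear: shear path 2×[58+1×79] = 2×137 mm, A_gv = 3836, A_nv = 2×(137 − 1.5×29)×14 = 2618 mm²; tension across gage: (84 − 1×29)×14 = 770 mm². R_n = min(0.6×400×2618, 0.6×250×3836) + 1.0×400×770 = min(628.32, 575.4) + 308 = 883.4 kN. φR_n = 0.75 × 883.4 = 662.6 kN.
Governing: min(636.5, 932.4, 882.0, 662.6) = 636.5 kN → bolt shear.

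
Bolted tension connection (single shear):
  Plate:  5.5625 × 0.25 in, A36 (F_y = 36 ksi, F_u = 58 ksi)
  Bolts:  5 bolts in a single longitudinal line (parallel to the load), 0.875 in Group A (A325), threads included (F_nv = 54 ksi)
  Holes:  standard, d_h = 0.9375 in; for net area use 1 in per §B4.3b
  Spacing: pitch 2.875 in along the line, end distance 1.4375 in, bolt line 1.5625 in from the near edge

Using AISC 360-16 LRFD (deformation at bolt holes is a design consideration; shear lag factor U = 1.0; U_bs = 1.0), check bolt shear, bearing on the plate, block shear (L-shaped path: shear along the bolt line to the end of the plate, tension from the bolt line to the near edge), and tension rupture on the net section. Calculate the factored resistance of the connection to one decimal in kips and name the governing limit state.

49.6 kips (net-section rupture governs)

Bolt shear: A_b = π(0.875)²/4 = 0.60132 in². φR_n = 0.75 × 54 × 0.60132 × 5 × 1 = 121.8 kips.
Bearing (0.25 in plate, F_u = 58 ksi): end bolts L_c = 1.4375 − 0.9375/2 = 0.96875, R_n = min(1.2×0.96875×0.25×58, 2.4×0.875×0.25×58) = 16.856 kips/bolt; interior L_c = 2.875 − 0.9375 = 1.9375, R_n = 30.45 kips/bolt. φR_n = 0.75 × (1×16.856 + 4×30.45) = 104.0 kips.
Block shear: shear path 1×[1.4375+4×2.875] = 1×12.9375 in, A_gv = 3.2344, A_nv = 1×(12.9375 − 4.5×1)×0.25 = 2.1094 in²; tension to near edge: (1.5625 − 0.5×1)×0.25 = 0.26563 in². R_n = min(0.6×58×2.1094, 0.6×36×3.2344) + 1.0×58×0.26563 = min(73.407, 69.863) + 15.407 = 85.27 kips. φR_n = 0.75 × 85.27 = 64.0 kips.
Tension rupture (net): A_n = (5.5625 − 1×1)×0.25 = 1.1406 in² (U = 1.0, A_e = A_n). φR_n = 0.75 × 58 × 1.1406 = 49.6 kips.
Governing: min(121.8, 104.0, 64.0, 49.6) = 49.6 kips → net-section rupture.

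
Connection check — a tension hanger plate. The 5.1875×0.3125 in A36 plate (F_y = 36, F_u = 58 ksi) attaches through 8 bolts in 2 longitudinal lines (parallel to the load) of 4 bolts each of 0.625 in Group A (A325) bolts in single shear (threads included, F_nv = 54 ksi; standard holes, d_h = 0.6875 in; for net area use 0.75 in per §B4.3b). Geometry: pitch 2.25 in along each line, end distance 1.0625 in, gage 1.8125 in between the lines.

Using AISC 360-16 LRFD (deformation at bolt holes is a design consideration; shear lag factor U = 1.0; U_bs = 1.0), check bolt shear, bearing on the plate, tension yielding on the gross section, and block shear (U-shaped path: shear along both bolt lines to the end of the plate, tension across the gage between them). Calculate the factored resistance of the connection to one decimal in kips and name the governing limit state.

Bolt shear: A_b = π(0.625)²/4 = 0.3068 in². φR_n = 0.75 × 54 × 0.3068 × 8 × 1 = 99.4 kips.
Bearing (0.3125 in plate, F_u = 58 ksi): end bolts L_c = 1.0625 − 0.6875/2 = 0.71875, R_n = min(1.2×0.71875×0.3125×58, 2.4×0.625×0.3125×58) = 15.633 kips/bolt; interior L_c = 2.25 − 0.6875 = 1.5625, R_n = 27.188 kips/bolt. φR_n = 0.75 × (2×15.633 + 6×27.188) = 145.8 kips.
Tension yield (gross): A_g = 5.1875×0.3125 = 1.6211 in². φR_n = 0.90 × 36 × 1.6211 = 52.5 kips.
Block shear: shear path 2×[1.0625+3×2.25] = 2×7.8125 in, A_gv = 4.8828, A_nv = 2×(7.8125 − 3.5×0.75)×0.3125 = 3.2422 in²; tension across gage: (1.8125 − 1×0.75)×0.3125 = 0.33203 in². R_n = min(0.6×58×3.2422, 0.6×36×4.8828) + 1.0×58×0.33203 = min(112.83, 105.47) + 19.258 = 124.73 kips. φR_n = 0.75 × 124.73 = 93.5 kips.
Governing: min(99.4, 145.8, 52.5, 93.5) = 52.5 kips → gross-section yield.

52.5 kips (gross-section yield governs)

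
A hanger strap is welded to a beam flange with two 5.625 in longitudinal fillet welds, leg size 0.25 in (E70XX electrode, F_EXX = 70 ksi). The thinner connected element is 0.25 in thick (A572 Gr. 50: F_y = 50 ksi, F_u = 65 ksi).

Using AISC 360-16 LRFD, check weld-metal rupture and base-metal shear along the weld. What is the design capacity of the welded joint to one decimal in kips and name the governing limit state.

62.6 kips (weld metal governs)

Weld metal: throat = 0.707×0.25 = 0.17675 in, L = 2×5.625 = 11.25 in. φR_n = 0.75 × 0.6 × 70 × 0.17675 × 11.25 = 62.6 kips.
Base metal shear (0.25 in plate): yield φR_n = 1.0×0.6×50×0.25×11.25 = 84.4 kips; rupture φR_n = 0.75×0.6×65×0.25×11.25 = 82.3 kips; take 82.3 kips (rupture).
Governing: min(62.6, 82.3) = 62.6 kips → weld metal.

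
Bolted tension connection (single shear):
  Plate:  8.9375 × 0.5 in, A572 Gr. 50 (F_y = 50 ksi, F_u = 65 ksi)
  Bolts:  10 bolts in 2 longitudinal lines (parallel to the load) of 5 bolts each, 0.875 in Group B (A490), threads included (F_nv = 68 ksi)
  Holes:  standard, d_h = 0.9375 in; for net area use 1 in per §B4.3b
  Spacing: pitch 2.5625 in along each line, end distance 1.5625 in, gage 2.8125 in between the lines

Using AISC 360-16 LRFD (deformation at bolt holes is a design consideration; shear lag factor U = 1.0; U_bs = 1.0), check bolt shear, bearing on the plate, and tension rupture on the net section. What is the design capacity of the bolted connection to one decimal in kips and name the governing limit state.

169.1 kips (net-section rupture governs)

Bolt shear: A_b = π(0.875)²/4 = 0.60132 in². φR_n = 0.75 × 68 × 0.60132 × 10 × 1 = 306.7 kips.
Bearing (0.5 in plate, F_u = 65 ksi): end bolts L_c = 1.5625 − 0.9375/2 = 1.09375, R_n = min(1.2×1.09375×0.5×65, 2.4×0.875×0.5×65) = 42.656 kips/bolt; interior L_c = 2.5625 − 0.9375 = 1.625, R_n = 63.375 kips/bolt. φR_n = 0.75 × (2×42.656 + 8×63.375) = 444.2 kips.
Tension rupture (net): A_n = (8.9375 − 2×1)×0.5 = 3.4688 in² (U = 1.0, A_e = A_n). φR_n = 0.75 × 65 × 3.4688 = 169.1 kips.
Governing: min(306.7, 444.2, 169.1) = 169.1 kips → net-section rupture.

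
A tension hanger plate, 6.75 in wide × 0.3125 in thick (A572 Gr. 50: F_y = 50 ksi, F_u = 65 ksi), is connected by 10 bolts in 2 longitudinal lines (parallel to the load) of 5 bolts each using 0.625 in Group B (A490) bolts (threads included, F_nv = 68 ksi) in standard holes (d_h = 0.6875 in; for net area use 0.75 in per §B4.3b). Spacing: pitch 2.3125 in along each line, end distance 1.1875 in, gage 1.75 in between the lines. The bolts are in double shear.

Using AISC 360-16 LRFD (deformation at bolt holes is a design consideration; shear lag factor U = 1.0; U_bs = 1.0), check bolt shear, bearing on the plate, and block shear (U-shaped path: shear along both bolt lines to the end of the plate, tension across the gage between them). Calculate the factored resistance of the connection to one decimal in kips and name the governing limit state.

Bolt shear: A_b = π(0.625)²/4 = 0.3068 in². φR_n = 0.75 × 68 × 0.3068 × 10 × 2 = 312.9 kips.
Bearing (0.3125 in plate, F_u = 65 ksi): end bolts L_c = 1.1875 − 0.6875/2 = 0.84375, R_n = min(1.2×0.84375×0.3125×65, 2.4×0.625×0.3125×65) = 20.566 kips/bolt; interior L_c = 2.3125 − 0.6875 = 1.625, R_n = 30.469 kips/bolt. φR_n = 0.75 × (2×20.566 + 8×30.469) = 213.7 kips.
Block shear: shear path 2×[1.1875+4×2.3125] = 2×10.4375 in, A_gv = 6.5234, A_nv = 2×(10.4375 − 4.5×0.75)×0.3125 = 4.4141 in²; tension across gage: (1.75 − 1×0.75)×0.3125 = 0.3125 in². R_n = min(0.6×65×4.4141, 0.6×50×6.5234) + 1.0×65×0.3125 = min(172.15, 195.7) + 20.313 = 192.46 kips. φR_n = 0.75 × 192.46 = 144.3 kips.
Governing: min(312.9, 213.7, 144.3) = 144.3 kips → block shear.

144.3 kips (block shear governs)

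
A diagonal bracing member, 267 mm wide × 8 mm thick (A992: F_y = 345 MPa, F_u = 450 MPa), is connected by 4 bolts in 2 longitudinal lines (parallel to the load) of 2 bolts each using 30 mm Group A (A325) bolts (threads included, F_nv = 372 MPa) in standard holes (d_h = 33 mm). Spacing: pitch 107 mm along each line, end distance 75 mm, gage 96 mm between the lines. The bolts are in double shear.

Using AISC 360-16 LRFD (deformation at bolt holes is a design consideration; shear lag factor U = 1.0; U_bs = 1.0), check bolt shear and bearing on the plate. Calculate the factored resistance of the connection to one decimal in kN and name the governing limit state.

Bolt shear: A_b = π(30)²/4 = 706.86 mm². φR_n = 0.75 × 372 × 706.86 × 4 × 2 = 1577.7 kN.
Bearing (8 mm plate, F_u = 450 MPa): end bolts L_c = 75 − 33/2 = 58.5, R_n = min(1.2×58.5×8×450, 2.4×30×8×450) = 252.72 kN/bolt; interior L_c = 107 − 33 = 74, R_n = 259.2 kN/bolt. φR_n = 0.75 × (2×252.72 + 2×259.2) = 767.9 kN.
Governing: min(1577.7, 767.9) = 767.9 kN → bearing.

767.9 kN (bearing governs)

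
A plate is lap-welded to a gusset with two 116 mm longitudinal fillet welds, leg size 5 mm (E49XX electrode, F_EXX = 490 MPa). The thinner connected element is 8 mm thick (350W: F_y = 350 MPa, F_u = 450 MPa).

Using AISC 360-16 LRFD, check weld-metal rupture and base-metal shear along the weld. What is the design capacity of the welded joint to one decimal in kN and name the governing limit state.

Weld metal: throat = 0.707×5 = 3.535 mm, L = 2×116 = 232 mm. φR_n = 0.75 × 0.6 × 490 × 3.535 × 232 = 180.8 kN.
Base metal shear (8 mm plate): yield φR_n = 1.0×0.6×350×8×232 = 389.8 kN; rupture φR_n = 0.75×0.6×450×8×232 = 375.8 kN; take 375.8 kN (rupture).
Governing: min(180.8, 375.8) = 180.8 kN → weld metal.

180.8 kN (weld metal governs)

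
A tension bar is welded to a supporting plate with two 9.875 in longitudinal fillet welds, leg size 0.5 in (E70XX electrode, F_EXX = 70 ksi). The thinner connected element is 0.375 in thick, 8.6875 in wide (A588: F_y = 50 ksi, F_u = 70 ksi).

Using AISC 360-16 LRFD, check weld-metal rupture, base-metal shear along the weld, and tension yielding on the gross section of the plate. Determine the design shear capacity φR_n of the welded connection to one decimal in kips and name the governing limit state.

Weld metal: throat = 0.707×0.5 = 0.3535 in, L = 2×9.875 = 19.75 in. φR_n = 0.75 × 0.6 × 70 × 0.3535 × 19.75 = 219.9 kips.
Base metal shear (0.375 in plate): yield φR_n = 1.0×0.6×50×0.375×19.75 = 222.2 kips; rupture φR_n = 0.75×0.6×70×0.375×19.75 = 233.3 kips; take 222.2 kips (yield).
Tension yield (gross): A_g = 8.6875×0.375 = 3.2578 in². φR_n = 0.90 × 50 × 3.2578 = 146.6 kips.
Governing: min(219.9, 222.2, 146.6) = 146.6 kips → gross-section yield.

146.6 kips (gross-section yield governs)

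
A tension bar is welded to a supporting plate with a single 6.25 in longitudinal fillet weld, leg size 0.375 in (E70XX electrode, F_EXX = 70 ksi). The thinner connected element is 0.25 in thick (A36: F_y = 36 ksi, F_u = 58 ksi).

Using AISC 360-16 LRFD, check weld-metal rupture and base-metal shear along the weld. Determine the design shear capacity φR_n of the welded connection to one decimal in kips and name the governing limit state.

Weld metal: throat = 0.707×0.375 = 0.26513 in, L = 6.25 in. φR_n = 0.75 × 0.6 × 70 × 0.26513 × 6.25 = 52.2 kips.
Base metal shear (0.25 in plate): yield φR_n = 1.0×0.6×36×0.25×6.25 = 33.8 kips; rupture φR_n = 0.75×0.6×58×0.25×6.25 = 40.8 kips; take 33.8 kips (yield).
Governing: min(52.2, 33.8) = 33.8 kips → base-metal shear.

33.8 kips (base-metal shear governs)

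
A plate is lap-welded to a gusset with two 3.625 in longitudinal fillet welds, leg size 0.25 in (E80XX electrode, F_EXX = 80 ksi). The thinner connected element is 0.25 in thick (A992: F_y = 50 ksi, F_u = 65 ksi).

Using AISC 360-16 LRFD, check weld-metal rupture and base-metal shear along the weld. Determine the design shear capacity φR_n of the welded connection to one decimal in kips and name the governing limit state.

Weld metal: throat = 0.707×0.25 = 0.17675 in, L = 2×3.625 = 7.25 in. φR_n = 0.75 × 0.6 × 80 × 0.17675 × 7.25 = 46.1 kips.
Base metal shear (0.25 in plate): yield φR_n = 1.0×0.6×50×0.25×7.25 = 54.4 kips; rupture φR_n = 0.75×0.6×65×0.25×7.25 = 53.0 kips; take 53.0 kips (rupture).
Governing: min(46.1, 53.0) = 46.1 kips → weld metal.

46.1 kips (weld metal governs)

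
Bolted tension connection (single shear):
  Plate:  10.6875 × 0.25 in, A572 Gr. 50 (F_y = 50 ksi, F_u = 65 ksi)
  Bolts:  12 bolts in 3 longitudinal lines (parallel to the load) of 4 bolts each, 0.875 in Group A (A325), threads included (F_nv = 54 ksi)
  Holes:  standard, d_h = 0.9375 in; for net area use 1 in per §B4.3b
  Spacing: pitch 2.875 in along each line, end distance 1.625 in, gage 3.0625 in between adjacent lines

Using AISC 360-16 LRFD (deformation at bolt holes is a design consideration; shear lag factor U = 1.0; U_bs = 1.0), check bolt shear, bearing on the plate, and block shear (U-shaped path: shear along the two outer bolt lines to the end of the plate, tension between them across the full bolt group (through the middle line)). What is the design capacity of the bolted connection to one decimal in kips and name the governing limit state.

Bolt shear: A_b = π(0.875)²/4 = 0.60132 in². φR_n = 0.75 × 54 × 0.60132 × 12 × 1 = 292.2 kips.
Bearing (0.25 in plate, F_u = 65 ksi): end bolts L_c = 1.625 − 0.9375/2 = 1.15625, R_n = min(1.2×1.15625×0.25×65, 2.4×0.875×0.25×65) = 22.547 kips/bolt; interior L_c = 2.875 − 0.9375 = 1.9375, R_n = 34.125 kips/bolt. φR_n = 0.75 × (3×22.547 + 9×34.125) = 281.1 kips.
Block shear: shear path 2×[1.625+3×2.875] = 2×10.25 in, A_gv = 5.125, A_nv = 2×(10.25 − 3.5×1)×0.25 = 3.375 in²; tension across gage: (6.125 − 2×1)×0.25 = 1.0313 in². R_n = min(0.6×65×3.375, 0.6×50×5.125) + 1.0×65×1.0313 = min(131.63, 153.75) + 67.035 = 198.67 kips. φR_n = 0.75 × 198.67 = 149.0 kips.
Governing: min(292.2, 281.1, 149.0) = 149.0 kips → block shear.

149.0 kips (block shear governs)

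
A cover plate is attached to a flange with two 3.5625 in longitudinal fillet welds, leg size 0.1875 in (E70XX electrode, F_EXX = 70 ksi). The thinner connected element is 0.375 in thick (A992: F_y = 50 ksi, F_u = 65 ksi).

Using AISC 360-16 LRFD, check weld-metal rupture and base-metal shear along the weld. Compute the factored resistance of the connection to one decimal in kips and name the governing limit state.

29.8 kips (weld metal governs)

Weld metal: throat = 0.707×0.1875 = 0.13256 in, L = 2×3.5625 = 7.125 in. φR_n = 0.75 × 0.6 × 70 × 0.13256 × 7.125 = 29.8 kips.
Base metal shear (0.375 in plate): yield φR_n = 1.0×0.6×50×0.375×7.125 = 80.2 kips; rupture φR_n = 0.75×0.6×65×0.375×7.125 = 78.2 kips; take 78.2 kips (rupture).
Governing: min(29.8, 78.2) = 29.8 kips → weld metal.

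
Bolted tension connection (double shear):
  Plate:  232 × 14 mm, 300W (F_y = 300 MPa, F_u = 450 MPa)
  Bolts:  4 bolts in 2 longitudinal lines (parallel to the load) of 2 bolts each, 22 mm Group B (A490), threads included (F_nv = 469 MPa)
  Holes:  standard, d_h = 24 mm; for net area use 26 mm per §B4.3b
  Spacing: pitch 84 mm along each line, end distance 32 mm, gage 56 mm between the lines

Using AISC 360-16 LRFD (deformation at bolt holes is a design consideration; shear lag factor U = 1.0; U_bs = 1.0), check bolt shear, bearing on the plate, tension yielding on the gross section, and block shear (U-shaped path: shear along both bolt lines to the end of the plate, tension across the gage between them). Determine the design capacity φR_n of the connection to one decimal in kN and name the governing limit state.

578.3 kN (block shear governs)

Bolt shear: A_b = π(22)²/4 = 380.13 mm². φR_n = 0.75 × 469 × 380.13 × 4 × 2 = 1069.7 kN.
Bearing (14 mm plate, F_u = 450 MPa): end bolts L_c = 32 − 24/2 = 20, R_n = min(1.2×20×14×450, 2.4×22×14×450) = 151.2 kN/bolt; interior L_c = 84 − 24 = 60, R_n = 332.64 kN/bolt. φR_n = 0.75 × (2×151.2 + 2×332.64) = 725.8 kN.
Tension yield (gross): A_g = 232×14 = 3248 mm². φR_n = 0.90 × 300 × 3248 = 877.0 kN.
Block shear: shear path 2×[32+1×84] = 2×116 mm, A_gv = 3248, A_nv = 2×(116 − 1.5×26)×14 = 2156 mm²; tension across gage: (56 − 1×26)×14 = 420 mm². R_n = min(0.6×450×2156, 0.6×300×3248) + 1.0×450×420 = min(582.12, 584.64) + 189 = 771.12 kN. φR_n = 0.75 × 771.12 = 578.3 kN.
Governing: min(1069.7, 725.8, 877.0, 578.3) = 578.3 kN → block shear.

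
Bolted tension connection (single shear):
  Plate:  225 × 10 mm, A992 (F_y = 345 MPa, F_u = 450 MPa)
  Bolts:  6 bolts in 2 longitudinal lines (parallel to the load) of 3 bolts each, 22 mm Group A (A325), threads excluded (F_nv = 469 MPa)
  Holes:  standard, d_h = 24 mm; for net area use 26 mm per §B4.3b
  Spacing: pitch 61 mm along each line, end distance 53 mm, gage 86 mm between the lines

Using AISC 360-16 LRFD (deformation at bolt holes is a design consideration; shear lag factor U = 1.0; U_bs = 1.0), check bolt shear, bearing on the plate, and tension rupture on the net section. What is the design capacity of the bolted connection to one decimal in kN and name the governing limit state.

583.9 kN (net-section rupture governs)

Bolt shear: A_b = π(22)²/4 = 380.13 mm². φR_n = 0.75 × 469 × 380.13 × 6 × 1 = 802.3 kN.
Bearing (10 mm plate, F_u = 450 MPa): end bolts L_c = 53 − 24/2 = 41, R_n = min(1.2×41×10×450, 2.4×22×10×450) = 221.4 kN/bolt; interior L_c = 61 − 24 = 37, R_n = 199.8 kN/bolt. φR_n = 0.75 × (2×221.4 + 4×199.8) = 931.5 kN.
Tension rupture (net): A_n = (225 − 2×26)×10 = 1730 mm² (U = 1.0, A_e = A_n). φR_n = 0.75 × 450 × 1730 = 583.9 kN.
Governing: min(802.3, 931.5, 583.9) = 583.9 kN → net-section rupture.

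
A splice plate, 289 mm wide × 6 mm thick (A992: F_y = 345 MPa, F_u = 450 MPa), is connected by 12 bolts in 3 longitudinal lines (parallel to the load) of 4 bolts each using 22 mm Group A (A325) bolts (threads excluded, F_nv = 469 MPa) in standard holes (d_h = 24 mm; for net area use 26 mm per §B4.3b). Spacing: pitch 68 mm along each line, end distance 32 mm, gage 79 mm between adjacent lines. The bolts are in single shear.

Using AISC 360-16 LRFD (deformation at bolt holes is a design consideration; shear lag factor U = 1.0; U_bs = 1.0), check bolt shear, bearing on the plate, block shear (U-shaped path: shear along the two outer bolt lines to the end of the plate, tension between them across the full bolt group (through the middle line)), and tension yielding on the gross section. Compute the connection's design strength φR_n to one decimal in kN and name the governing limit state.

Bolt shear: A_b = π(22)²/4 = 380.13 mm². φR_n = 0.75 × 469 × 380.13 × 12 × 1 = 1604.5 kN.
Bearing (6 mm plate, F_u = 450 MPa): end bolts L_c = 32 − 24/2 = 20, R_n = min(1.2×20×6×450, 2.4×22×6×450) = 64.8 kN/bolt; interior L_c = 68 − 24 = 44, R_n = 142.56 kN/bolt. φR_n = 0.75 × (3×64.8 + 9×142.56) = 1108.1 kN.
Block shear: shear path 2×[32+3×68] = 2×236 mm, A_gv = 2832, A_nv = 2×(236 − 3.5×26)×6 = 1740 mm²; tension across gage: (158 − 2×26)×6 = 636 mm². R_n = min(0.6×450×1740, 0.6×345×2832) + 1.0×450×636 = min(469.8, 586.22) + 286.2 = 756 kN. φR_n = 0.75 × 756 = 567.0 kN.
Tension yield (gross): A_g = 289×6 = 1734 mm². φR_n = 0.90 × 345 × 1734 = 538.4 kN.
Governing: min(1604.5, 1108.1, 567.0, 538.4) = 538.4 kN → gross-section yield.

538.4 kN (gross-section yield governs)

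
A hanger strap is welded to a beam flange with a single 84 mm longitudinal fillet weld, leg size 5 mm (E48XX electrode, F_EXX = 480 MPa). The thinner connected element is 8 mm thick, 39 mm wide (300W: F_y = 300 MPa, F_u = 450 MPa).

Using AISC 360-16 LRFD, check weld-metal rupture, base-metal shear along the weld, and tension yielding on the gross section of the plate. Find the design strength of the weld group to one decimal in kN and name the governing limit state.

Weld metal: throat = 0.707×5 = 3.535 mm, L = 84 mm. φR_n = 0.75 × 0.6 × 480 × 3.535 × 84 = 64.1 kN.
Base metal shear (8 mm plate): yield φR_n = 1.0×0.6×300×8×84 = 121.0 kN; rupture φR_n = 0.75×0.6×450×8×84 = 136.1 kN; take 121.0 kN (yield).
Tension yield (gross): A_g = 39×8 = 312 mm². φR_n = 0.90 × 300 × 312 = 84.2 kN.
Governing: min(64.1, 121.0, 84.2) = 64.1 kN → weld metal.

64.1 kN (weld metal governs)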